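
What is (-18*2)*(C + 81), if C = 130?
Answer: -7596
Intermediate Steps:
(-18*2)*(C + 81) = (-18*2)*(130 + 81) = -36*211 = -7596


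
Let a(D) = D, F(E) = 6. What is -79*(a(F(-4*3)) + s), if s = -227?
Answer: 17459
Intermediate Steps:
-79*(a(F(-4*3)) + s) = -79*(6 - 227) = -79*(-221) = 17459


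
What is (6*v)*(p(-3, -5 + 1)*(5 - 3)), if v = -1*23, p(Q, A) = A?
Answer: 1104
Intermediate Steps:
v = -23
(6*v)*(p(-3, -5 + 1)*(5 - 3)) = (6*(-23))*((-5 + 1)*(5 - 3)) = -(-552)*2 = -138*(-8) = 1104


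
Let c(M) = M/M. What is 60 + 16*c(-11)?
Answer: 76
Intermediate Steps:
c(M) = 1
60 + 16*c(-11) = 60 + 16*1 = 60 + 16 = 76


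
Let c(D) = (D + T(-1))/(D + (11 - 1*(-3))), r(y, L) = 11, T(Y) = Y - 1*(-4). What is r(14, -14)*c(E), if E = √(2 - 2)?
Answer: 33/14 ≈ 2.3571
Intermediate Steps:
T(Y) = 4 + Y (T(Y) = Y + 4 = 4 + Y)
E = 0 (E = √0 = 0)
c(D) = (3 + D)/(14 + D) (c(D) = (D + (4 - 1))/(D + (11 - 1*(-3))) = (D + 3)/(D + (11 + 3)) = (3 + D)/(D + 14) = (3 + D)/(14 + D))
r(14, -14)*c(E) = 11*((3 + 0)/(14 + 0)) = 11*(3/14) = 33/14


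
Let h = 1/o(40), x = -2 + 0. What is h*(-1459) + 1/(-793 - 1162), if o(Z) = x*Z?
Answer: 570453/31280 ≈ 18.237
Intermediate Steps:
x = -2
o(Z) = -2*Z
h = -1/80 (h = 1/(-2*40) = 1/(-80) = -1/80 ≈ -0.012500)
h*(-1459) + 1/(-793 - 1162) = -1/80*(-1459) + 1/(-793 - 1162) = 1459/80 + 1/(-1955) = 1459/80 - 1/1955 = 570453/31280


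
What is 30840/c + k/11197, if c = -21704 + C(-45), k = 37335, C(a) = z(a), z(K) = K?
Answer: 466683435/243523553 ≈ 1.9164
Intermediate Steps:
C(a) = a
c = -21749 (c = -21704 - 45 = -21749)
30840/c + k/11197 = 30840/(-21749) + 37335/11197 = 30840*(-1/21749) + 37335*(1/11197) = -30840/21749 + 37335/11197 = 466683435/243523553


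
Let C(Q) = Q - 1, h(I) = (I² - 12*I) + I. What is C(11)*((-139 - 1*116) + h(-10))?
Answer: -450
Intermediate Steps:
h(I) = I² - 11*I
C(Q) = -1 + Q
C(11)*((-139 - 1*116) + h(-10)) = (-1 + 11)*((-139 - 1*116) - 10*(-11 - 10)) = 10*((-139 - 116) - 10*(-21)) = 10*(-255 + 210) = 10*(-45) = -450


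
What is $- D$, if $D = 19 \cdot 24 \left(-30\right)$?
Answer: $13680$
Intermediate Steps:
$D = -13680$ ($D = 456 \left(-30\right) = -13680$)
$- D = \left(-1\right) \left(-13680\right) = 13680$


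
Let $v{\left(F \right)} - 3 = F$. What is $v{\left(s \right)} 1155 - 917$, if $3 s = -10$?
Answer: $-1302$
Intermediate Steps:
$s = - \frac{10}{3}$ ($s = \frac{1}{3} \left(-10\right) = - \frac{10}{3} \approx -3.3333$)
$v{\left(F \right)} = 3 + F$
$v{\left(s \right)} 1155 - 917 = \left(3 - \frac{10}{3}\right) 1155 - 917 = \left(- \frac{1}{3}\right) 1155 - 917 = -385 - 917 = -1302$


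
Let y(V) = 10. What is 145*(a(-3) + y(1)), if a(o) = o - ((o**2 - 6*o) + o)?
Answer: -2465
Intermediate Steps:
a(o) = -o**2 + 6*o (a(o) = o - (o**2 - 5*o) = o + (-o**2 + 5*o) = -o**2 + 6*o)
145*(a(-3) + y(1)) = 145*(-3*(6 - 1*(-3)) + 10) = 145*(-3*(6 + 3) + 10) = 145*(-3*9 + 10) = 145*(-27 + 10) = 145*(-17) = -2465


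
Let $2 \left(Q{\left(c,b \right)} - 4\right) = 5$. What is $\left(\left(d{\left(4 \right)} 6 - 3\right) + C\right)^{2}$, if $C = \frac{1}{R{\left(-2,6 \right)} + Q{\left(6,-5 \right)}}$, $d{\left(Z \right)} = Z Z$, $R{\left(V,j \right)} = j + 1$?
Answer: $\frac{6315169}{729} \approx 8662.8$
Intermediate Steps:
$Q{\left(c,b \right)} = \frac{13}{2}$ ($Q{\left(c,b \right)} = 4 + \frac{1}{2} \cdot 5 = 4 + \frac{5}{2} = \frac{13}{2}$)
$R{\left(V,j \right)} = 1 + j$
$d{\left(Z \right)} = Z^{2}$
$C = \frac{2}{27}$ ($C = \frac{1}{\left(1 + 6\right) + \frac{13}{2}} = \frac{1}{7 + \frac{13}{2}} = \frac{1}{\frac{27}{2}} = \frac{2}{27} \approx 0.074074$)
$\left(\left(d{\left(4 \right)} 6 - 3\right) + C\right)^{2} = \left(\left(4^{2} \cdot 6 - 3\right) + \frac{2}{27}\right)^{2} = \left(\left(16 \cdot 6 - 3\right) + \frac{2}{27}\right)^{2} = \left(\left(96 - 3\right) + \frac{2}{27}\right)^{2} = \left(93 + \frac{2}{27}\right)^{2} = \left(\frac{2513}{27}\right)^{2} = \frac{6315169}{729}$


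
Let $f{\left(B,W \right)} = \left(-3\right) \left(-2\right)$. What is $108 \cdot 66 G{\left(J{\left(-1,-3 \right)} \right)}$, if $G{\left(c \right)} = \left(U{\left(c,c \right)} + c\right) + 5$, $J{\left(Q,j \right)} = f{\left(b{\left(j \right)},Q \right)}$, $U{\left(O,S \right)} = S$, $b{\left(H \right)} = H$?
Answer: $121176$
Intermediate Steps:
$f{\left(B,W \right)} = 6$
$J{\left(Q,j \right)} = 6$
$G{\left(c \right)} = 5 + 2 c$ ($G{\left(c \right)} = \left(c + c\right) + 5 = 2 c + 5 = 5 + 2 c$)
$108 \cdot 66 G{\left(J{\left(-1,-3 \right)} \right)} = 108 \cdot 66 \left(5 + 2 \cdot 6\right) = 7128 \left(5 + 12\right) = 7128 \cdot 17 = 121176$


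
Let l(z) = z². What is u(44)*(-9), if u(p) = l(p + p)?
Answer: -69696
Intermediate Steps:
u(p) = 4*p² (u(p) = (p + p)² = (2*p)² = 4*p²)
u(44)*(-9) = (4*44²)*(-9) = (4*1936)*(-9) = 7744*(-9) = -69696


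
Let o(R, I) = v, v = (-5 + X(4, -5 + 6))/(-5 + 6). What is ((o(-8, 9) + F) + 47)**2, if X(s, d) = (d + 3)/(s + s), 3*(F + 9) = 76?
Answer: 124609/36 ≈ 3461.4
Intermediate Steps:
F = 49/3 (F = -9 + (1/3)*76 = -9 + 76/3 = 49/3 ≈ 16.333)
X(s, d) = (3 + d)/(2*s) (X(s, d) = (3 + d)/((2*s)) = (3 + d)*(1/(2*s)) = (3 + d)/(2*s))
v = -9/2 (v = (-5 + (1/2)*(3 + (-5 + 6))/4)/(-5 + 6) = (-5 + (1/2)*(1/4)*(3 + 1))/1 = (-5 + (1/2)*(1/4)*4)*1 = (-5 + 1/2)*1 = -9/2*1 = -9/2 ≈ -4.5000)
o(R, I) = -9/2
((o(-8, 9) + F) + 47)**2 = ((-9/2 + 49/3) + 47)**2 = (71/6 + 47)**2 = (353/6)**2 = 124609/36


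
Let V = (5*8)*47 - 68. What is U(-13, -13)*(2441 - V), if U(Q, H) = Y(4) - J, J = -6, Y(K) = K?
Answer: 6290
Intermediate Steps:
V = 1812 (V = 40*47 - 68 = 1880 - 68 = 1812)
U(Q, H) = 10 (U(Q, H) = 4 - 1*(-6) = 4 + 6 = 10)
U(-13, -13)*(2441 - V) = 10*(2441 - 1*1812) = 10*(2441 - 1812) = 10*629 = 6290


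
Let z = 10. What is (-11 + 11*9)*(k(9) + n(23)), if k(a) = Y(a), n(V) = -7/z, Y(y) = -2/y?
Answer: -3652/45 ≈ -81.156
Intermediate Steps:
n(V) = -7/10
k(a) = -2/a
(-11 + 11*9)*(k(9) + n(23)) = (-11 + 11*9)*(-2/9 - 7/10) = (-11 + 99)*(-2*1/9 - 7/10) = 88*(-2/9 - 7/10) = 88*(-83/90) = -3652/45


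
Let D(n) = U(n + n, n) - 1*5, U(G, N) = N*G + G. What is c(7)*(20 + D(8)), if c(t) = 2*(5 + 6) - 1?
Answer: 3339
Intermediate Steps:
U(G, N) = G + G*N (U(G, N) = G*N + G = G + G*N)
c(t) = 21 (c(t) = 2*11 - 1 = 22 - 1 = 21)
D(n) = -5 + 2*n*(1 + n) (D(n) = (n + n)*(1 + n) - 1*5 = (2*n)*(1 + n) - 5 = 2*n*(1 + n) - 5 = -5 + 2*n*(1 + n))
c(7)*(20 + D(8)) = 21*(20 + (-5 + 2*8*(1 + 8))) = 21*(20 + (-5 + 2*8*9)) = 21*(20 + (-5 + 144)) = 21*(20 + 139) = 21*159 = 3339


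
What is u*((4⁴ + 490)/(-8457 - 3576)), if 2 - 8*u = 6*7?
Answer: 3730/12033 ≈ 0.30998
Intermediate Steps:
u = -5 (u = ¼ - 3*7/4 = ¼ - ⅛*42 = ¼ - 21/4 = -5)
u*((4⁴ + 490)/(-8457 - 3576)) = -5*(4⁴ + 490)/(-8457 - 3576) = -5*(256 + 490)/(-12033) = -3730*(-1)/12033 = -5*(-746/12033) = 3730/12033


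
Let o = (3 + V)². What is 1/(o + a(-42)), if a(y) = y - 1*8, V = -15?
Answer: 1/94 ≈ 0.010638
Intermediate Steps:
a(y) = -8 + y (a(y) = y - 8 = -8 + y)
o = 144 (o = (3 - 15)² = (-12)² = 144)
1/(o + a(-42)) = 1/(144 + (-8 - 42)) = 1/(144 - 50) = 1/94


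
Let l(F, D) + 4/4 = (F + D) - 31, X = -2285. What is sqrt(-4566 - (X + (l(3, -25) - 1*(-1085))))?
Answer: 12*I*sqrt(23) ≈ 57.55*I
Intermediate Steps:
l(F, D) = -32 + D + F (l(F, D) = -1 + ((F + D) - 31) = -1 + ((D + F) - 31) = -1 + (-31 + D + F) = -32 + D + F)
sqrt(-4566 - (X + (l(3, -25) - 1*(-1085)))) = sqrt(-4566 - (-2285 + ((-32 - 25 + 3) - 1*(-1085)))) = sqrt(-4566 - (-2285 + (-54 + 1085))) = sqrt(-4566 - (-2285 + 1031)) = sqrt(-4566 - 1*(-1254)) = sqrt(-4566 + 1254) = sqrt(-3312) = 12*I*sqrt(23)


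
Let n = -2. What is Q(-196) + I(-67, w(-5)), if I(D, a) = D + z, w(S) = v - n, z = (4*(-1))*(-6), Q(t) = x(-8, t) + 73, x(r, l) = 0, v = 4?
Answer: 30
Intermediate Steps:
Q(t) = 73 (Q(t) = 0 + 73 = 73)
z = 24 (z = -4*(-6) = 24)
w(S) = 6 (w(S) = 4 - 1*(-2) = 4 + 2 = 6)
I(D, a) = 24 + D (I(D, a) = D + 24 = 24 + D)
Q(-196) + I(-67, w(-5)) = 73 + (24 - 67) = 73 - 43 = 30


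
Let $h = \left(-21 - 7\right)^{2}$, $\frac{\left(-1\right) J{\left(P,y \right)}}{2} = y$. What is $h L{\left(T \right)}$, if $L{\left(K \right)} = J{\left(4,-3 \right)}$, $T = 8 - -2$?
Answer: $4704$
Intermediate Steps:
$J{\left(P,y \right)} = - 2 y$
$T = 10$ ($T = 8 + 2 = 10$)
$L{\left(K \right)} = 6$ ($L{\left(K \right)} = \left(-2\right) \left(-3\right) = 6$)
$h = 784$ ($h = \left(-28\right)^{2} = 784$)
$h L{\left(T \right)} = 784 \cdot 6 = 4704$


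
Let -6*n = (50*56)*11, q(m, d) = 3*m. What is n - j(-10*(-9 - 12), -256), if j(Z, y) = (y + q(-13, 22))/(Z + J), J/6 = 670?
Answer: -4342741/846 ≈ -5133.3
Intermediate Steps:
J = 4020 (J = 6*670 = 4020)
j(Z, y) = (-39 + y)/(4020 + Z) (j(Z, y) = (y + 3*(-13))/(Z + 4020) = (y - 39)/(4020 + Z) = (-39 + y)/(4020 + Z))
n = -15400/3 (n = -50*56*11/6 = -1400*11/3 = -⅙*30800 = -15400/3 ≈ -5133.3)
n - j(-10*(-9 - 12), -256) = -15400/3 - (-39 - 256)/(4020 - 10*(-9 - 12)) = -15400/3 - (-295)/(4020 - 10*(-21)) = -15400/3 - (-295)/(4020 + 210) = -15400/3 - (-295)/4230 = -15400/3 - 1*(-59/846) = -15400/3 + 59/846 = -4342741/846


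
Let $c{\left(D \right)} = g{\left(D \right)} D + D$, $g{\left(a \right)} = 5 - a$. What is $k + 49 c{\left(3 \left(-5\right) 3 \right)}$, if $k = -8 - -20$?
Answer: $-112443$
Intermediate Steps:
$k = 12$ ($k = -8 + 20 = 12$)
$c{\left(D \right)} = D + D \left(5 - D\right)$ ($c{\left(D \right)} = \left(5 - D\right) D + D = D \left(5 - D\right) + D = D + D \left(5 - D\right)$)
$k + 49 c{\left(3 \left(-5\right) 3 \right)} = 12 + 49 \cdot 3 \left(-5\right) 3 \left(6 - 3 \left(-5\right) 3\right) = 12 + 49 \left(-15\right) 3 \left(6 - \left(-15\right) 3\right) = 12 + 49 \left(- 45 \left(6 - -45\right)\right) = 12 + 49 \left(- 45 \left(6 + 45\right)\right) = 12 + 49 \left(\left(-45\right) 51\right) = 12 + 49 \left(-2295\right) = 12 - 112455 = -112443$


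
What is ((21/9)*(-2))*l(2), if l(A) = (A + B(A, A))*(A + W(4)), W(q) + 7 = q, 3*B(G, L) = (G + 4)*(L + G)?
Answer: 140/3 ≈ 46.667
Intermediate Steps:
B(G, L) = (4 + G)*(G + L)/3 (B(G, L) = ((G + 4)*(L + G))/3 = ((4 + G)*(G + L))/3 = (4 + G)*(G + L)/3)
W(q) = -7 + q
l(A) = (-3 + A)*(2*A²/3 + 11*A/3) (l(A) = (A + (A²/3 + 4*A/3 + 4*A/3 + A*A/3))*(A + (-7 + 4)) = (A + (A²/3 + 4*A/3 + 4*A/3 + A²/3))*(A - 3) = (A + (2*A²/3 + 8*A/3))*(-3 + A) = (2*A²/3 + 11*A/3)*(-3 + A) = (-3 + A)*(2*A²/3 + 11*A/3))
((21/9)*(-2))*l(2) = ((21/9)*(-2))*((⅓)*2*(-33 + 2*2² + 5*2)) = ((21*(⅑))*(-2))*((⅓)*2*(-33 + 2*4 + 10)) = ((7/3)*(-2))*((⅓)*2*(-33 + 8 + 10)) = -14*2*(-15)/9 = -14/3*(-10) = 140/3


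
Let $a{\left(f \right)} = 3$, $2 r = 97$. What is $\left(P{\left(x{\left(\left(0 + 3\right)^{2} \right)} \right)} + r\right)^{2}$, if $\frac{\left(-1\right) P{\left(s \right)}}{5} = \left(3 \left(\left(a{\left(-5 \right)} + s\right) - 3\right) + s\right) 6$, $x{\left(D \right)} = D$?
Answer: $\frac{4255969}{4} \approx 1.064 \cdot 10^{6}$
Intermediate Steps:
$r = \frac{97}{2}$ ($r = \frac{1}{2} \cdot 97 = \frac{97}{2} \approx 48.5$)
$P{\left(s \right)} = - 120 s$ ($P{\left(s \right)} = - 5 \left(3 \left(\left(3 + s\right) - 3\right) + s\right) 6 = - 5 \left(3 s + s\right) 6 = - 5 \cdot 4 s 6 = - 5 \cdot 24 s = - 120 s$)
$\left(P{\left(x{\left(\left(0 + 3\right)^{2} \right)} \right)} + r\right)^{2} = \left(- 120 \left(0 + 3\right)^{2} + \frac{97}{2}\right)^{2} = \left(- 120 \cdot 3^{2} + \frac{97}{2}\right)^{2} = \left(\left(-120\right) 9 + \frac{97}{2}\right)^{2} = \left(-1080 + \frac{97}{2}\right)^{2} = \left(- \frac{2063}{2}\right)^{2} = \frac{4255969}{4}$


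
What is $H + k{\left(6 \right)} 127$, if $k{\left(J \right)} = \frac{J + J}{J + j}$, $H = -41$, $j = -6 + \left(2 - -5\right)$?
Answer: $\frac{1237}{7} \approx 176.71$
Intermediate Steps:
$j = 1$ ($j = -6 + \left(2 + 5\right) = -6 + 7 = 1$)
$k{\left(J \right)} = \frac{2 J}{1 + J}$ ($k{\left(J \right)} = \frac{J + J}{J + 1} = \frac{2 J}{1 + J}$)
$H + k{\left(6 \right)} 127 = -41 + 2 \cdot 6 \frac{1}{1 + 6} \cdot 127 = -41 + 2 \cdot 6 \cdot \frac{1}{7} \cdot 127 = -41 + \frac{12}{7} \cdot 127 = -41 + \frac{1524}{7} = \frac{1237}{7}$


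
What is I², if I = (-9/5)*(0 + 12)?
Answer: 11664/25 ≈ 466.56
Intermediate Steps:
I = -108/5 (I = -9*⅕*12 = -9/5*12 = -108/5 ≈ -21.600)
I² = (-108/5)² = 11664/25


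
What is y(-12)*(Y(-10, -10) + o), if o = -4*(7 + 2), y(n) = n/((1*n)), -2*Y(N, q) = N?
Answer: -31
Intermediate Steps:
Y(N, q) = -N/2
y(n) = 1 (y(n) = n/n = 1)
o = -36 (o = -4*9 = -36)
y(-12)*(Y(-10, -10) + o) = 1*(-½*(-10) - 36) = 1*(5 - 36) = 1*(-31) = -31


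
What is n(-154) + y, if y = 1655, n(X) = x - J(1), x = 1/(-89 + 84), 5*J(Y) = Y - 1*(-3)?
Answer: 1654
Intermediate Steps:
J(Y) = 3/5 + Y/5 (J(Y) = (Y - 1*(-3))/5 = (Y + 3)/5 = (3 + Y)/5 = 3/5 + Y/5)
x = -1/5 (x = 1/(-5) = -1/5 ≈ -0.20000)
n(X) = -1 (n(X) = -1/5 - (3/5 + (1/5)*1) = -1/5 - (3/5 + 1/5) = -1/5 - 1*4/5 = -1/5 - 4/5 = -1)
n(-154) + y = -1 + 1655 = 1654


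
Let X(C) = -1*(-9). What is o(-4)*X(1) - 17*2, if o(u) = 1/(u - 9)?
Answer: -451/13 ≈ -34.692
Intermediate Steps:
X(C) = 9
o(u) = 1/(-9 + u)
o(-4)*X(1) - 17*2 = 9/(-9 - 4) - 17*2 = 9/(-13) - 34 = -1/13*9 - 34 = -9/13 - 34 = -451/13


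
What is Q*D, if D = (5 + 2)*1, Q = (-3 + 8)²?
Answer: 175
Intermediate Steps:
Q = 25 (Q = 5² = 25)
D = 7 (D = 7*1 = 7)
Q*D = 25*7 = 175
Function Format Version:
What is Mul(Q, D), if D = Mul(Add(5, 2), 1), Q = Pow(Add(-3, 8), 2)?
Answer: 175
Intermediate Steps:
Q = 25 (Q = Pow(5, 2) = 25)
D = 7 (D = Mul(7, 1) = 7)
Mul(Q, D) = Mul(25, 7) = 175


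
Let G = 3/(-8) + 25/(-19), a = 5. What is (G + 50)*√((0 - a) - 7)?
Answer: 7343*I*√3/76 ≈ 167.35*I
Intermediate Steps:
G = -257/152 (G = 3*(-⅛) + 25*(-1/19) = -3/8 - 25/19 = -257/152 ≈ -1.6908)
(G + 50)*√((0 - a) - 7) = (-257/152 + 50)*√((0 - 1*5) - 7) = 7343*√((0 - 5) - 7)/152 = 7343*√(-5 - 7)/152 = 7343*√(-12)/152 = 7343*(2*I*√3)/152 = 7343*I*√3/76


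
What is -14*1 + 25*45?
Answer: 1111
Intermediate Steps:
-14*1 + 25*45 = -14 + 1125 = 1111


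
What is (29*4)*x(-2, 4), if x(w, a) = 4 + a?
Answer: 928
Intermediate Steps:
(29*4)*x(-2, 4) = (29*4)*(4 + 4) = 116*8 = 928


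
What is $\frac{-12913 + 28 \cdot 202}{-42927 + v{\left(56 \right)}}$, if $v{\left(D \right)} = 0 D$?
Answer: $\frac{59}{349} \approx 0.16905$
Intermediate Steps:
$v{\left(D \right)} = 0$
$\frac{-12913 + 28 \cdot 202}{-42927 + v{\left(56 \right)}} = \frac{-12913 + 28 \cdot 202}{-42927 + 0} = \frac{-12913 + 5656}{-42927} = \left(-7257\right) \left(- \frac{1}{42927}\right) = \frac{59}{349}$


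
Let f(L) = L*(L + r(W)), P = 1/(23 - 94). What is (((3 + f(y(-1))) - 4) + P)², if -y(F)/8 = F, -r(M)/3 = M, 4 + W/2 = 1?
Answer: 215972416/5041 ≈ 42843.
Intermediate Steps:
W = -6 (W = -8 + 2*1 = -8 + 2 = -6)
r(M) = -3*M
y(F) = -8*F
P = -1/71 (P = 1/(-71) = -1/71 ≈ -0.014085)
f(L) = L*(18 + L) (f(L) = L*(L - 3*(-6)) = L*(L + 18) = L*(18 + L))
(((3 + f(y(-1))) - 4) + P)² = (((3 + (-8*(-1))*(18 - 8*(-1))) - 4) - 1/71)² = (((3 + 8*(18 + 8)) - 4) - 1/71)² = (((3 + 8*26) - 4) - 1/71)² = (((3 + 208) - 4) - 1/71)² = ((211 - 4) - 1/71)² = (207 - 1/71)² = (14696/71)² = 215972416/5041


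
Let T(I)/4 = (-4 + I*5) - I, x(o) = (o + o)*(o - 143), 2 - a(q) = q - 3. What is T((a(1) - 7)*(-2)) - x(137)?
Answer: 1724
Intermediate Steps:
a(q) = 5 - q (a(q) = 2 - (q - 3) = 2 - (-3 + q) = 2 + (3 - q) = 5 - q)
x(o) = 2*o*(-143 + o) (x(o) = (2*o)*(-143 + o) = 2*o*(-143 + o))
T(I) = -16 + 16*I (T(I) = 4*((-4 + I*5) - I) = 4*((-4 + 5*I) - I) = 4*(-4 + 4*I) = -16 + 16*I)
T((a(1) - 7)*(-2)) - x(137) = (-16 + 16*(((5 - 1*1) - 7)*(-2))) - 2*137*(-143 + 137) = (-16 + 16*(((5 - 1) - 7)*(-2))) - 2*137*(-6) = (-16 + 16*((4 - 7)*(-2))) - 1*(-1644) = (-16 + 16*(-3*(-2))) + 1644 = (-16 + 16*6) + 1644 = (-16 + 96) + 1644 = 80 + 1644 = 1724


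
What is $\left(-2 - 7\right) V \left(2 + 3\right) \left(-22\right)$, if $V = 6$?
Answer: $5940$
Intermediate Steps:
$\left(-2 - 7\right) V \left(2 + 3\right) \left(-22\right) = \left(-2 - 7\right) 6 \left(2 + 3\right) \left(-22\right) = - 9 \cdot 6 \cdot 5 \left(-22\right) = \left(-9\right) 30 \left(-22\right) = \left(-270\right) \left(-22\right) = 5940$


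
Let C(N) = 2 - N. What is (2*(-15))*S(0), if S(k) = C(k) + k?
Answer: -60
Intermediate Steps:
S(k) = 2 (S(k) = (2 - k) + k = 2)
(2*(-15))*S(0) = (2*(-15))*2 = -30*2 = -60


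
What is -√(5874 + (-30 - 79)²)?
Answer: -√17755 ≈ -133.25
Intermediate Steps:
-√(5874 + (-30 - 79)²) = -√(5874 + (-109)²) = -√(5874 + 11881) = -√17755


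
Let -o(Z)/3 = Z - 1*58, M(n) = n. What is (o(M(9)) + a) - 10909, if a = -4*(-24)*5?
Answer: -10282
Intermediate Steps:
a = 480 (a = 96*5 = 480)
o(Z) = 174 - 3*Z (o(Z) = -3*(Z - 1*58) = -3*(Z - 58) = -3*(-58 + Z) = 174 - 3*Z)
(o(M(9)) + a) - 10909 = ((174 - 3*9) + 480) - 10909 = ((174 - 27) + 480) - 10909 = (147 + 480) - 10909 = 627 - 10909 = -10282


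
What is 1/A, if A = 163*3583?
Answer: 1/584029 ≈ 1.7122e-6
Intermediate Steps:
A = 584029
1/A = 1/584029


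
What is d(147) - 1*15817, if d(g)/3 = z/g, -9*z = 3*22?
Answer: -2325121/147 ≈ -15817.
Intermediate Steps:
z = -22/3 ≈ -7.3333
d(g) = -22/g (d(g) = 3*(-22/(3*g)) = -22/g)
d(147) - 1*15817 = -22/147 - 1*15817 = -22*1/147 - 15817 = -22/147 - 15817 = -2325121/147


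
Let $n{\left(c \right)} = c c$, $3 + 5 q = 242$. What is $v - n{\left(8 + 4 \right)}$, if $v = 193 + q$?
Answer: $\frac{484}{5} \approx 96.8$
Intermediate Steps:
$q = \frac{239}{5}$ ($q = - \frac{3}{5} + \frac{1}{5} \cdot 242 = - \frac{3}{5} + \frac{242}{5} = \frac{239}{5} \approx 47.8$)
$n{\left(c \right)} = c^{2}$
$v = \frac{1204}{5}$ ($v = 193 + \frac{239}{5} = \frac{1204}{5} \approx 240.8$)
$v - n{\left(8 + 4 \right)} = \frac{1204}{5} - \left(8 + 4\right)^{2} = \frac{1204}{5} - 12^{2} = \frac{1204}{5} - 144 = \frac{484}{5}$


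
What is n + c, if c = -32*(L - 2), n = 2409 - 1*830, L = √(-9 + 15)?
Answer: 1643 - 32*√6 ≈ 1564.6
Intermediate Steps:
L = √6 ≈ 2.4495
n = 1579 (n = 2409 - 830 = 1579)
c = 64 - 32*√6 (c = -32*(√6 - 2) = -32*(-2 + √6) = 64 - 32*√6 ≈ -14.384)
n + c = 1579 + (64 - 32*√6) = 1643 - 32*√6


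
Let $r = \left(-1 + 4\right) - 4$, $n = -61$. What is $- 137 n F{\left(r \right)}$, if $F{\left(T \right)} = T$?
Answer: $-8357$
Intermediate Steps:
$r = -1$ ($r = 3 - 4 = -1$)
$- 137 n F{\left(r \right)} = \left(-137\right) \left(-61\right) \left(-1\right) = 8357 \left(-1\right) = -8357$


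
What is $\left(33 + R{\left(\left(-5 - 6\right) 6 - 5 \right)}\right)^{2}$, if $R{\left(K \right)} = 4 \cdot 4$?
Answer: $2401$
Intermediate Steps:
$R{\left(K \right)} = 16$
$\left(33 + R{\left(\left(-5 - 6\right) 6 - 5 \right)}\right)^{2} = \left(33 + 16\right)^{2} = 49^{2} = 2401$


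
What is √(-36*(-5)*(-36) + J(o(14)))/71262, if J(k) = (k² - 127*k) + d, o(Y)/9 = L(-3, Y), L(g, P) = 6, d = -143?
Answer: I*√10565/71262 ≈ 0.0014424*I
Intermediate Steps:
o(Y) = 54 (o(Y) = 9*6 = 54)
J(k) = -143 + k² - 127*k (J(k) = (k² - 127*k) - 143 = -143 + k² - 127*k)
√(-36*(-5)*(-36) + J(o(14)))/71262 = √(-36*(-5)*(-36) + (-143 + 54² - 127*54))/71262 = √(180*(-36) + (-143 + 2916 - 6858))*(1/71262) = √(-6480 - 4085)*(1/71262) = √(-10565)*(1/71262) = (I*√10565)*(1/71262) = I*√10565/71262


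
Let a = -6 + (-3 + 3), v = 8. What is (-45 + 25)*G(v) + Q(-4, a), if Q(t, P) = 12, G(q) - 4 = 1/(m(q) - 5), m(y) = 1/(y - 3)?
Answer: -383/6 ≈ -63.833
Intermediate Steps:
m(y) = 1/(-3 + y)
G(q) = 4 + 1/(-5 + 1/(-3 + q)) (G(q) = 4 + 1/(1/(-3 + q) - 5) = 4 + 1/(-5 + 1/(-3 + q)))
a = -6 (a = -6 + 0 = -6)
(-45 + 25)*G(v) + Q(-4, a) = (-45 + 25)*((-61 + 19*8)/(-16 + 5*8)) + 12 = -20*(-61 + 152)/(-16 + 40) + 12 = -20*91/24 + 12 = -455/6 + 12 = -383/6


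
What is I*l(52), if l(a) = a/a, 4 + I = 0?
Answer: -4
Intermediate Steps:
I = -4 (I = -4 + 0 = -4)
l(a) = 1
I*l(52) = -4*1 = -4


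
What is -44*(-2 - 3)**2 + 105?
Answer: -995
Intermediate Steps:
-44*(-2 - 3)**2 + 105 = -44*(-5)**2 + 105 = -44*25 + 105 = -1100 + 105 = -995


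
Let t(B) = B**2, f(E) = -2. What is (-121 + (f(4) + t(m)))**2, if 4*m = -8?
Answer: 14161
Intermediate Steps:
m = -2 (m = (1/4)*(-8) = -2)
(-121 + (f(4) + t(m)))**2 = (-121 + (-2 + (-2)**2))**2 = (-121 + (-2 + 4))**2 = (-121 + 2)**2 = (-119)**2 = 14161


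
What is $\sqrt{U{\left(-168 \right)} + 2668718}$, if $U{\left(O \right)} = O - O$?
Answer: $\sqrt{2668718} \approx 1633.6$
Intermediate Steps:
$U{\left(O \right)} = 0$
$\sqrt{U{\left(-168 \right)} + 2668718} = \sqrt{0 + 2668718} = \sqrt{2668718}$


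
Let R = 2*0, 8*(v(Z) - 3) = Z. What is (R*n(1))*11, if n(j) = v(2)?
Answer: 0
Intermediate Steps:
v(Z) = 3 + Z/8
R = 0
n(j) = 13/4 (n(j) = 3 + (⅛)*2 = 3 + ¼ = 13/4)
(R*n(1))*11 = (0*(13/4))*11 = 0*11 = 0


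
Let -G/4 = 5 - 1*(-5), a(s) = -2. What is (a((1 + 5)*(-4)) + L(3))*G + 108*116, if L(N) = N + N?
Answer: 12368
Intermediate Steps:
L(N) = 2*N
G = -40 (G = -4*(5 - 1*(-5)) = -4*(5 + 5) = -4*10 = -40)
(a((1 + 5)*(-4)) + L(3))*G + 108*116 = (-2 + 2*3)*(-40) + 108*116 = (-2 + 6)*(-40) + 12528 = 4*(-40) + 12528 = -160 + 12528 = 12368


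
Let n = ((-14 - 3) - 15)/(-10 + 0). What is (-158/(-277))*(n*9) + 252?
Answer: 371772/1385 ≈ 268.43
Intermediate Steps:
n = 16/5 (n = (-17 - 15)/(-10) = -32*(-⅒) = 16/5 ≈ 3.2000)
(-158/(-277))*(n*9) + 252 = (-158/(-277))*((16/5)*9) + 252 = -158*(-1/277)*(144/5) + 252 = (158/277)*(144/5) + 252 = 22752/1385 + 252 = 371772/1385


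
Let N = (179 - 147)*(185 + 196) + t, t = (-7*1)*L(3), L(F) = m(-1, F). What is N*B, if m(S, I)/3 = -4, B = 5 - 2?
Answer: 36828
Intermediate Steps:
B = 3
m(S, I) = -12 (m(S, I) = 3*(-4) = -12)
L(F) = -12
t = 84 (t = -7*1*(-12) = -7*(-12) = 84)
N = 12276 (N = (179 - 147)*(185 + 196) + 84 = 32*381 + 84 = 12192 + 84 = 12276)
N*B = 12276*3 = 36828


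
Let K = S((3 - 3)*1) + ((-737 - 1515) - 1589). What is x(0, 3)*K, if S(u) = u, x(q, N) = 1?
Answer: -3841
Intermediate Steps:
K = -3841 (K = (3 - 3)*1 + ((-737 - 1515) - 1589) = 0*1 + (-2252 - 1589) = 0 - 3841 = -3841)
x(0, 3)*K = 1*(-3841) = -3841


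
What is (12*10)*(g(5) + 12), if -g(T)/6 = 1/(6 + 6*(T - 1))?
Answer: 1416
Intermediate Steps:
g(T) = -1/T (g(T) = -6/(6 + 6*(T - 1)) = -6/(6 + 6*(-1 + T)) = -6/(6 + (-6 + 6*T)) = -6*1/(6*T) = -1/T)
(12*10)*(g(5) + 12) = (12*10)*(-1/5 + 12) = 120*(-1*⅕ + 12) = 120*(-⅕ + 12) = 120*(59/5) = 1416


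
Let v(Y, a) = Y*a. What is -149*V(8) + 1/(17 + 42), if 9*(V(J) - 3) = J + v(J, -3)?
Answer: -96692/531 ≈ -182.09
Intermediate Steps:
V(J) = 3 - 2*J/9 (V(J) = 3 + (J + J*(-3))/9 = 3 + (J - 3*J)/9 = 3 + (-2*J)/9 = 3 - 2*J/9)
-149*V(8) + 1/(17 + 42) = -149*(3 - 2/9*8) + 1/(17 + 42) = -149*(3 - 16/9) + 1/59 = -149*11/9 + 1/59 = -1639/9 + 1/59 = -96692/531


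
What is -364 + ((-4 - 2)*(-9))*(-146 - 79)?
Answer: -12514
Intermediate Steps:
-364 + ((-4 - 2)*(-9))*(-146 - 79) = -364 - 6*(-9)*(-225) = -364 + 54*(-225) = -364 - 12150 = -12514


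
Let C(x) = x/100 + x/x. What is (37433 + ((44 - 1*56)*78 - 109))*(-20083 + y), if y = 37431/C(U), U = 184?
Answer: -17834413784/71 ≈ -2.5119e+8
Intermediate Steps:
C(x) = 1 + x/100 (C(x) = x*(1/100) + 1 = x/100 + 1 = 1 + x/100)
y = 935775/71 (y = 37431/(1 + (1/100)*184) = 37431/(1 + 46/25) = 37431/(71/25) = 37431*(25/71) = 935775/71 ≈ 13180.)
(37433 + ((44 - 1*56)*78 - 109))*(-20083 + y) = (37433 + ((44 - 1*56)*78 - 109))*(-20083 + 935775/71) = (37433 + ((44 - 56)*78 - 109))*(-490118/71) = (37433 + (-12*78 - 109))*(-490118/71) = (37433 + (-936 - 109))*(-490118/71) = (37433 - 1045)*(-490118/71) = 36388*(-490118/71) = -17834413784/71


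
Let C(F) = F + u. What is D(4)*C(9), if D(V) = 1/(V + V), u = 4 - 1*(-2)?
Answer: 15/8 ≈ 1.8750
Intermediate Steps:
u = 6 (u = 4 + 2 = 6)
C(F) = 6 + F (C(F) = F + 6 = 6 + F)
D(V) = 1/(2*V)
D(4)*C(9) = ((1/2)/4)*(6 + 9) = ((1/2)*(1/4))*15 = (1/8)*15 = 15/8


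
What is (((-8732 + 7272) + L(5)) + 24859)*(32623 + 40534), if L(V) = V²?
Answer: 1713629568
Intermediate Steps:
(((-8732 + 7272) + L(5)) + 24859)*(32623 + 40534) = (((-8732 + 7272) + 5²) + 24859)*(32623 + 40534) = ((-1460 + 25) + 24859)*73157 = (-1435 + 24859)*73157 = 23424*73157 = 1713629568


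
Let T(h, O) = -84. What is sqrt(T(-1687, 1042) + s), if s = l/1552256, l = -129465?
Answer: I*sqrt(3165607074126)/194032 ≈ 9.1697*I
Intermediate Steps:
s = -129465/1552256 ≈ -0.083404
sqrt(T(-1687, 1042) + s) = sqrt(-84 - 129465/1552256) = sqrt(-130518969/1552256) = I*sqrt(3165607074126)/194032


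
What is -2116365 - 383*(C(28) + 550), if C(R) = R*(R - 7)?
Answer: -2552219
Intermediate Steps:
C(R) = R*(-7 + R)
-2116365 - 383*(C(28) + 550) = -2116365 - 383*(28*(-7 + 28) + 550) = -2116365 - 383*(28*21 + 550) = -2116365 - 383*(588 + 550) = -2116365 - 383*1138 = -2116365 - 435854 = -2552219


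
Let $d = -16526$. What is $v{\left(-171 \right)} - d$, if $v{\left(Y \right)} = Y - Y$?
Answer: $16526$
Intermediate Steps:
$v{\left(Y \right)} = 0$
$v{\left(-171 \right)} - d = 0 - -16526 = 0 + 16526 = 16526$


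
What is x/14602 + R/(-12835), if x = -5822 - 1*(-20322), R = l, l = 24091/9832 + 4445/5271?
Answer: 688745039472257/693769283339160 ≈ 0.99276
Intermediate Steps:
l = 24383843/7403496 (l = 24091*(1/9832) + 4445*(1/5271) = 24091/9832 + 635/753 = 24383843/7403496 ≈ 3.2936)
R = 24383843/7403496 ≈ 3.2936
x = 14500 (x = -5822 + 20322 = 14500)
x/14602 + R/(-12835) = 14500/14602 + (24383843/7403496)/(-12835) = 14500*(1/14602) + (24383843/7403496)*(-1/12835) = 7250/7301 - 24383843/95023871160 = 688745039472257/693769283339160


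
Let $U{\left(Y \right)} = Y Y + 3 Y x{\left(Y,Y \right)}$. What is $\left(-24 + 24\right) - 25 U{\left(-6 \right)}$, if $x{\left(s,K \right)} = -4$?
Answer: $-2700$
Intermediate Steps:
$U{\left(Y \right)} = Y^{2} - 12 Y$ ($U{\left(Y \right)} = Y Y + 3 Y \left(-4\right) = Y^{2} - 12 Y$)
$\left(-24 + 24\right) - 25 U{\left(-6 \right)} = \left(-24 + 24\right) - 25 \left(- 6 \left(-12 - 6\right)\right) = 0 - 25 \left(\left(-6\right) \left(-18\right)\right) = 0 - 2700 = -2700$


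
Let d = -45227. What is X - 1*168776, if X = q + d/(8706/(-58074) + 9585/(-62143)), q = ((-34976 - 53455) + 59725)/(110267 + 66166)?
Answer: -49850973817936945/2482856215428 ≈ -20078.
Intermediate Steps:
q = -28706/176433 (q = (-88431 + 59725)/176433 = -28706*1/176433 = -28706/176433 ≈ -0.16270)
X = 369195566797139183/2482856215428 (X = -28706/176433 - 45227/(8706/(-58074) + 9585/(-62143)) = -28706/176433 - 45227/(8706*(-1/58074) + 9585*(-1/62143)) = -28706/176433 - 45227/(-1451/9679 - 9585/62143) = -28706/176433 - 45227/(-182942708/601482097) = -28706/176433 - 45227*(-601482097/182942708) = -28706/176433 + 2092556215463/14072516 = 369195566797139183/2482856215428 ≈ 1.4870e+5)
X - 1*168776 = 369195566797139183/2482856215428 - 1*168776 = 369195566797139183/2482856215428 - 168776 = -49850973817936945/2482856215428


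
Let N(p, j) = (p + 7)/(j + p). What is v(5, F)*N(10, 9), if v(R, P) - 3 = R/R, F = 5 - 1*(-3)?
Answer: 68/19 ≈ 3.5789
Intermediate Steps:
N(p, j) = (7 + p)/(j + p)
F = 8 (F = 5 + 3 = 8)
v(R, P) = 4 (v(R, P) = 3 + R/R = 3 + 1 = 4)
v(5, F)*N(10, 9) = 4*((7 + 10)/(9 + 10)) = 4*(17/19) = 68/19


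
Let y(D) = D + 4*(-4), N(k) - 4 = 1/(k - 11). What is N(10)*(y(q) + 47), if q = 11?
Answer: 126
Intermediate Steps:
N(k) = 4 + 1/(-11 + k) (N(k) = 4 + 1/(k - 11) = 4 + 1/(-11 + k))
y(D) = -16 + D (y(D) = D - 16 = -16 + D)
N(10)*(y(q) + 47) = ((-43 + 4*10)/(-11 + 10))*((-16 + 11) + 47) = ((-43 + 40)/(-1))*(-5 + 47) = -1*(-3)*42 = 3*42 = 126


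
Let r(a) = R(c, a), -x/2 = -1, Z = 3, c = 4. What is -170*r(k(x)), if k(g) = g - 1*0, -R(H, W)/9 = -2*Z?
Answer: -9180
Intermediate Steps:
x = 2 (x = -2*(-1) = 2)
R(H, W) = 54 (R(H, W) = -(-18)*3 = -9*(-6) = 54)
k(g) = g (k(g) = g + 0 = g)
r(a) = 54
-170*r(k(x)) = -170*54 = -9180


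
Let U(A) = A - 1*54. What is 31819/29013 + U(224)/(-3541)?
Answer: 107738869/102735033 ≈ 1.0487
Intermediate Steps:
U(A) = -54 + A (U(A) = A - 54 = -54 + A)
31819/29013 + U(224)/(-3541) = 31819/29013 + (-54 + 224)/(-3541) = 31819*(1/29013) + 170*(-1/3541) = 31819/29013 - 170/3541 = 107738869/102735033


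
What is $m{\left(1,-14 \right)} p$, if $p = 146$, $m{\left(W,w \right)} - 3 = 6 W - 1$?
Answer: $1168$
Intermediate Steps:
$m{\left(W,w \right)} = 2 + 6 W$ ($m{\left(W,w \right)} = 3 + \left(6 W - 1\right) = 3 + \left(-1 + 6 W\right) = 2 + 6 W$)
$m{\left(1,-14 \right)} p = \left(2 + 6 \cdot 1\right) 146 = \left(2 + 6\right) 146 = 8 \cdot 146 = 1168$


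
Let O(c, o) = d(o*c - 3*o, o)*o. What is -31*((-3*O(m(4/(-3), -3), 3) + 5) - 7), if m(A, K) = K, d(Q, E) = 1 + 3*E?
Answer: 2852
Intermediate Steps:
O(c, o) = o*(1 + 3*o) (O(c, o) = (1 + 3*o)*o = o*(1 + 3*o))
-31*((-3*O(m(4/(-3), -3), 3) + 5) - 7) = -31*((-9*(1 + 3*3) + 5) - 7) = -31*((-9*(1 + 9) + 5) - 7) = -31*((-9*10 + 5) - 7) = -31*((-3*30 + 5) - 7) = -31*((-90 + 5) - 7) = -31*(-85 - 7) = -31*(-92) = 2852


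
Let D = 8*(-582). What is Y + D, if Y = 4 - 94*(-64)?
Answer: 1364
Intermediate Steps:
Y = 6020 (Y = 4 + 6016 = 6020)
D = -4656
Y + D = 6020 - 4656 = 1364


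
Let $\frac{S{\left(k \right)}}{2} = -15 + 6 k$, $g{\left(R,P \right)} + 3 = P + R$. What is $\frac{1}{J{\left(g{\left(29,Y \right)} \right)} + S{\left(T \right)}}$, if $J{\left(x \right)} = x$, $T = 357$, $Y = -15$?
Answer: $\frac{1}{4265} \approx 0.00023447$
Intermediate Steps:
$g{\left(R,P \right)} = -3 + P + R$ ($g{\left(R,P \right)} = -3 + \left(P + R\right) = -3 + P + R$)
$S{\left(k \right)} = -30 + 12 k$ ($S{\left(k \right)} = 2 \left(-15 + 6 k\right) = -30 + 12 k$)
$\frac{1}{J{\left(g{\left(29,Y \right)} \right)} + S{\left(T \right)}} = \frac{1}{\left(-3 - 15 + 29\right) + \left(-30 + 12 \cdot 357\right)} = \frac{1}{11 + \left(-30 + 4284\right)} = \frac{1}{11 + 4254} = \frac{1}{4265}$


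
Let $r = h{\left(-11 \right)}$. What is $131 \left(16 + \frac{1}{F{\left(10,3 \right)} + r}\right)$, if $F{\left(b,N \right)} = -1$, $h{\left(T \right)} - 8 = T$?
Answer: $\frac{8253}{4} \approx 2063.3$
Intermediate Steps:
$h{\left(T \right)} = 8 + T$
$r = -3$ ($r = 8 - 11 = -3$)
$131 \left(16 + \frac{1}{F{\left(10,3 \right)} + r}\right) = 131 \left(16 + \frac{1}{-1 - 3}\right) = 131 \left(16 + \frac{1}{-4}\right) = 131 \left(16 - \frac{1}{4}\right) = 131 \cdot \frac{63}{4} = \frac{8253}{4}$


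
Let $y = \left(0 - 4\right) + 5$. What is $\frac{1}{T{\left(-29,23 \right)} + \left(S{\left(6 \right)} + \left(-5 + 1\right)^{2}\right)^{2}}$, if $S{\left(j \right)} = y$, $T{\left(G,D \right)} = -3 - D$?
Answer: $\frac{1}{263} \approx 0.0038023$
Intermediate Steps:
$y = 1$ ($y = -4 + 5 = 1$)
$S{\left(j \right)} = 1$
$\frac{1}{T{\left(-29,23 \right)} + \left(S{\left(6 \right)} + \left(-5 + 1\right)^{2}\right)^{2}} = \frac{1}{\left(-3 - 23\right) + \left(1 + \left(-5 + 1\right)^{2}\right)^{2}} = \frac{1}{\left(-3 - 23\right) + \left(1 + \left(-4\right)^{2}\right)^{2}} = \frac{1}{-26 + \left(1 + 16\right)^{2}} = \frac{1}{-26 + 17^{2}} = \frac{1}{-26 + 289} = \frac{1}{263}$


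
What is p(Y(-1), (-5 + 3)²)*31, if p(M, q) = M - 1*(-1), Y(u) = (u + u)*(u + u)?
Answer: 155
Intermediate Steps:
Y(u) = 4*u² (Y(u) = (2*u)*(2*u) = 4*u²)
p(M, q) = 1 + M (p(M, q) = M + 1 = 1 + M)
p(Y(-1), (-5 + 3)²)*31 = (1 + 4*(-1)²)*31 = (1 + 4*1)*31 = (1 + 4)*31 = 5*31 = 155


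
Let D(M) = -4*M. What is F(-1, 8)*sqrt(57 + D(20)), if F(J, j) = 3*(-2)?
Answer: -6*I*sqrt(23) ≈ -28.775*I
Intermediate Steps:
F(J, j) = -6
F(-1, 8)*sqrt(57 + D(20)) = -6*sqrt(57 - 4*20) = -6*sqrt(57 - 80) = -6*I*sqrt(23)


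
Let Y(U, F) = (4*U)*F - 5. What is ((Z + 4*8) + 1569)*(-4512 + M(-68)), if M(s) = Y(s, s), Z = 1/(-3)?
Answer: 67127158/3 ≈ 2.2376e+7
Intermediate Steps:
Y(U, F) = -5 + 4*F*U (Y(U, F) = 4*F*U - 5 = -5 + 4*F*U)
Z = -⅓ ≈ -0.33333
M(s) = -5 + 4*s² (M(s) = -5 + 4*s*s = -5 + 4*s²)
((Z + 4*8) + 1569)*(-4512 + M(-68)) = ((-⅓ + 4*8) + 1569)*(-4512 + (-5 + 4*(-68)²)) = ((-⅓ + 32) + 1569)*(-4512 + (-5 + 4*4624)) = (95/3 + 1569)*(-4512 + (-5 + 18496)) = 4802*(-4512 + 18491)/3 = (4802/3)*13979 = 67127158/3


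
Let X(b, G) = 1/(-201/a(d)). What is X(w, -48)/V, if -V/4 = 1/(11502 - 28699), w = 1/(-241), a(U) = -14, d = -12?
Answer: 120379/402 ≈ 299.45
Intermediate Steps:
w = -1/241 ≈ -0.0041494
X(b, G) = 14/201 (X(b, G) = 1/(-201/(-14)) = 1/(-201*(-1/14)) = 1/(201/14) = 14/201)
V = 4/17197 (V = -4/(11502 - 28699) = -4/(-17197) = -4*(-1/17197) = 4/17197 ≈ 0.00023260)
X(w, -48)/V = 14/(201*(4/17197)) = (14/201)*(17197/4) = 120379/402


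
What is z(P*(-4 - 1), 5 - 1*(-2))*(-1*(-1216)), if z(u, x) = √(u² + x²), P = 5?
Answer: 1216*√674 ≈ 31569.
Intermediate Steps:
z(P*(-4 - 1), 5 - 1*(-2))*(-1*(-1216)) = √((5*(-4 - 1))² + (5 - 1*(-2))²)*(-1*(-1216)) = √((5*(-5))² + (5 + 2)²)*1216 = √((-25)² + 7²)*1216 = √(625 + 49)*1216 = √674*1216 = 1216*√674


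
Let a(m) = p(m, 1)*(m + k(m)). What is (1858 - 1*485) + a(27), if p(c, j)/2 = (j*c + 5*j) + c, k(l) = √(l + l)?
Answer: 4559 + 354*√6 ≈ 5426.1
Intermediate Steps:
k(l) = √2*√l (k(l) = √(2*l) = √2*√l)
p(c, j) = 2*c + 10*j + 2*c*j (p(c, j) = 2*((j*c + 5*j) + c) = 2*((c*j + 5*j) + c) = 2*((5*j + c*j) + c) = 2*(c + 5*j + c*j) = 2*c + 10*j + 2*c*j)
a(m) = (10 + 4*m)*(m + √2*√m) (a(m) = (2*m + 10*1 + 2*m*1)*(m + √2*√m) = (2*m + 10 + 2*m)*(m + √2*√m) = (10 + 4*m)*(m + √2*√m))
(1858 - 1*485) + a(27) = (1858 - 1*485) + 2*(5 + 2*27)*(27 + √2*√27) = (1858 - 485) + 2*(5 + 54)*(27 + √2*(3*√3)) = 1373 + 2*59*(27 + 3*√6) = 1373 + (3186 + 354*√6) = 4559 + 354*√6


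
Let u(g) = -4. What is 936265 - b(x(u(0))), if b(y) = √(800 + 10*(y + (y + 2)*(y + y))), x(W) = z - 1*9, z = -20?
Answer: 936265 - 7*√330 ≈ 9.3614e+5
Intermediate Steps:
x(W) = -29 (x(W) = -20 - 1*9 = -20 - 9 = -29)
b(y) = √(800 + 10*y + 20*y*(2 + y)) (b(y) = √(800 + 10*(y + (2 + y)*(2*y))) = √(800 + 10*(y + 2*y*(2 + y))) = √(800 + (10*y + 20*y*(2 + y))) = √(800 + 10*y + 20*y*(2 + y)))
936265 - b(x(u(0))) = 936265 - √(800 + 20*(-29)² + 50*(-29)) = 936265 - √(800 + 20*841 - 1450) = 936265 - √(800 + 16820 - 1450) = 936265 - √16170 = 936265 - 7*√330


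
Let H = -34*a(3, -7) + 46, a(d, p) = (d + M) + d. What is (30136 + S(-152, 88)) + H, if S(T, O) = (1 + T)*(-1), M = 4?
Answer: 29993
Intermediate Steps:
a(d, p) = 4 + 2*d (a(d, p) = (d + 4) + d = (4 + d) + d = 4 + 2*d)
S(T, O) = -1 - T
H = -294 (H = -34*(4 + 2*3) + 46 = -34*(4 + 6) + 46 = -34*10 + 46 = -340 + 46 = -294)
(30136 + S(-152, 88)) + H = (30136 + (-1 - 1*(-152))) - 294 = (30136 + (-1 + 152)) - 294 = (30136 + 151) - 294 = 30287 - 294 = 29993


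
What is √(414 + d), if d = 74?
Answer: 2*√122 ≈ 22.091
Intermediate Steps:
√(414 + d) = √(414 + 74) = √488 = 2*√122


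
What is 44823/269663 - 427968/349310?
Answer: -49875006327/47097991265 ≈ -1.0590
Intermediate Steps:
44823/269663 - 427968/349310 = 44823*(1/269663) - 427968*1/349310 = 44823/269663 - 213984/174655 = -49875006327/47097991265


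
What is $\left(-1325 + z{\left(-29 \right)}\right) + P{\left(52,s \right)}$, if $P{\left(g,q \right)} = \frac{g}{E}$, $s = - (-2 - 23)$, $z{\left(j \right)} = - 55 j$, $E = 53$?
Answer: $\frac{14362}{53} \approx 270.98$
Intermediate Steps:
$s = 25$ ($s = \left(-1\right) \left(-25\right) = 25$)
$P{\left(g,q \right)} = \frac{g}{53}$
$\left(-1325 + z{\left(-29 \right)}\right) + P{\left(52,s \right)} = \left(-1325 - -1595\right) + \frac{1}{53} \cdot 52 = \left(-1325 + 1595\right) + \frac{52}{53} = 270 + \frac{52}{53} = \frac{14362}{53}$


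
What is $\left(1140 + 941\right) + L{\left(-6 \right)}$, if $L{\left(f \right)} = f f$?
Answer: $2117$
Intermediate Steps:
$L{\left(f \right)} = f^{2}$
$\left(1140 + 941\right) + L{\left(-6 \right)} = \left(1140 + 941\right) + \left(-6\right)^{2} = 2081 + 36 = 2117$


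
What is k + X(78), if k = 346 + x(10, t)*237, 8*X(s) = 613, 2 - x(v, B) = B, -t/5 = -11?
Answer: -97107/8 ≈ -12138.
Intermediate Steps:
t = 55 (t = -5*(-11) = 55)
x(v, B) = 2 - B
X(s) = 613/8 (X(s) = (⅛)*613 = 613/8)
k = -12215 (k = 346 + (2 - 1*55)*237 = 346 + (2 - 55)*237 = 346 - 53*237 = 346 - 12561 = -12215)
k + X(78) = -12215 + 613/8 = -97107/8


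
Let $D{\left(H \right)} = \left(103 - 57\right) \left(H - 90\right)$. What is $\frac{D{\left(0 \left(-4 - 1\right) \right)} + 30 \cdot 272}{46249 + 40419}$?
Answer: $\frac{1005}{21667} \approx 0.046384$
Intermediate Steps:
$D{\left(H \right)} = -4140 + 46 H$ ($D{\left(H \right)} = 46 \left(-90 + H\right) = -4140 + 46 H$)
$\frac{D{\left(0 \left(-4 - 1\right) \right)} + 30 \cdot 272}{46249 + 40419} = \frac{\left(-4140 + 46 \cdot 0 \left(-4 - 1\right)\right) + 30 \cdot 272}{46249 + 40419} = \frac{\left(-4140 + 46 \cdot 0 \left(-5\right)\right) + 8160}{86668} = \left(\left(-4140 + 46 \cdot 0\right) + 8160\right) \frac{1}{86668} = \left(\left(-4140 + 0\right) + 8160\right) \frac{1}{86668} = \left(-4140 + 8160\right) \frac{1}{86668} = 4020 \cdot \frac{1}{86668} = \frac{1005}{21667}$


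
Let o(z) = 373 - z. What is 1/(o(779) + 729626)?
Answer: 1/729220 ≈ 1.3713e-6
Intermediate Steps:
1/(o(779) + 729626) = 1/((373 - 1*779) + 729626) = 1/((373 - 779) + 729626) = 1/(-406 + 729626) = 1/729220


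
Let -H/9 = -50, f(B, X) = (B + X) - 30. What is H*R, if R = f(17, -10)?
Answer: -10350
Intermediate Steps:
f(B, X) = -30 + B + X
R = -23 (R = -30 + 17 - 10 = -23)
H = 450 (H = -9*(-50) = 450)
H*R = 450*(-23) = -10350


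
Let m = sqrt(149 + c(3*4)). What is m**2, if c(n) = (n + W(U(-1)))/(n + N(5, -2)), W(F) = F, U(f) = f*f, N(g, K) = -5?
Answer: 1056/7 ≈ 150.86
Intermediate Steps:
U(f) = f**2
c(n) = (1 + n)/(-5 + n) (c(n) = (n + (-1)**2)/(n - 5) = (n + 1)/(-5 + n) = (1 + n)/(-5 + n))
m = 4*sqrt(462)/7 (m = sqrt(149 + (1 + 3*4)/(-5 + 3*4)) = sqrt(149 + (1 + 12)/(-5 + 12)) = sqrt(149 + 13/7) = sqrt(1056/7) = 4*sqrt(462)/7 ≈ 12.282)
m**2 = (4*sqrt(462)/7)**2 = 1056/7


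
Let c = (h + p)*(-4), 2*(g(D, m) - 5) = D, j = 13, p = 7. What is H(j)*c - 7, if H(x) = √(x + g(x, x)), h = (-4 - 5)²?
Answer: -7 - 1232*√2 ≈ -1749.3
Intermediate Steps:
h = 81 (h = (-9)² = 81)
g(D, m) = 5 + D/2
H(x) = √(5 + 3*x/2) (H(x) = √(x + (5 + x/2)) = √(5 + 3*x/2))
c = -352 (c = (81 + 7)*(-4) = 88*(-4) = -352)
H(j)*c - 7 = (√(20 + 6*13)/2)*(-352) - 7 = (√(20 + 78)/2)*(-352) - 7 = (√98/2)*(-352) - 7 = ((7*√2)/2)*(-352) - 7 = (7*√2/2)*(-352) - 7 = -1232*√2 - 7 = -7 - 1232*√2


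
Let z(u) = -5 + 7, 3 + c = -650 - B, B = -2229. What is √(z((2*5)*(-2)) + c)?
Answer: √1578 ≈ 39.724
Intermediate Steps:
c = 1576 (c = -3 + (-650 - 1*(-2229)) = -3 + (-650 + 2229) = -3 + 1579 = 1576)
z(u) = 2
√(z((2*5)*(-2)) + c) = √(2 + 1576) = √1578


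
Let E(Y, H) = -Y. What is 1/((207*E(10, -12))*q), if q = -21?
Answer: 1/43470 ≈ 2.3004e-5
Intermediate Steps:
1/((207*E(10, -12))*q) = 1/((207*(-1*10))*(-21)) = 1/((207*(-10))*(-21)) = 1/(-2070*(-21)) = 1/43470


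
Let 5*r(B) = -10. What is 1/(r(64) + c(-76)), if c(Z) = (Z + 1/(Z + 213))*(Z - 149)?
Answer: 137/2342201 ≈ 5.8492e-5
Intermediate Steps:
r(B) = -2 (r(B) = (⅕)*(-10) = -2)
c(Z) = (-149 + Z)*(Z + 1/(213 + Z)) (c(Z) = (Z + 1/(213 + Z))*(-149 + Z) = (-149 + Z)*(Z + 1/(213 + Z)))
1/(r(64) + c(-76)) = 1/(-2 + (-149 + (-76)³ - 31736*(-76) + 64*(-76)²)/(213 - 76)) = 1/(-2 + (-149 - 438976 + 2411936 + 64*5776)/137) = 1/(-2 + (-149 - 438976 + 2411936 + 369664)/137) = 1/(-2 + (1/137)*2342475) = 1/(-2 + 2342475/137) = 1/(2342201/137) = 137/2342201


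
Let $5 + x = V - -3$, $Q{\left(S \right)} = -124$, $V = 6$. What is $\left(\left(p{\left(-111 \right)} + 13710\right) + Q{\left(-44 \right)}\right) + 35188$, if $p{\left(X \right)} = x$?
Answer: $48778$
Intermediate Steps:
$x = 4$ ($x = -5 + \left(6 - -3\right) = -5 + \left(6 + 3\right) = -5 + 9 = 4$)
$p{\left(X \right)} = 4$
$\left(\left(p{\left(-111 \right)} + 13710\right) + Q{\left(-44 \right)}\right) + 35188 = \left(\left(4 + 13710\right) - 124\right) + 35188 = \left(13714 - 124\right) + 35188 = 13590 + 35188 = 48778$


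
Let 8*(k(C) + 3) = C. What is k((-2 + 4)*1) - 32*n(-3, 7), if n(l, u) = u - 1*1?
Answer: -779/4 ≈ -194.75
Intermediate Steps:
n(l, u) = -1 + u (n(l, u) = u - 1 = -1 + u)
k(C) = -3 + C/8
k((-2 + 4)*1) - 32*n(-3, 7) = (-3 + ((-2 + 4)*1)/8) - 32*(-1 + 7) = (-3 + (2*1)/8) - 32*6 = (-3 + (⅛)*2) - 192 = (-3 + ¼) - 192 = -11/4 - 192 = -779/4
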